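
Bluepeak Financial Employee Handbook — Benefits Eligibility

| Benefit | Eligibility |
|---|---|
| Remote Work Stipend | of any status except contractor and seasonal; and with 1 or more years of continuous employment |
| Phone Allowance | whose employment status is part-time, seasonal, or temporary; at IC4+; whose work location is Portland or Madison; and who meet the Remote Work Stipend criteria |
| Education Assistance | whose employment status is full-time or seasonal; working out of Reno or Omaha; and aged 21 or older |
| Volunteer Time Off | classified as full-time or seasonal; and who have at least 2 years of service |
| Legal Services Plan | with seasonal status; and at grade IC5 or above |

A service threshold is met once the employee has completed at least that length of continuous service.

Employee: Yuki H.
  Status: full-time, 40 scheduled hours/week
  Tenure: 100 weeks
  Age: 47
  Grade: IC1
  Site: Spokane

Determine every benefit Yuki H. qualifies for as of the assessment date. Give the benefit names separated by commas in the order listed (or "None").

Remote Work Stipend

Remote Work Stipend — status full-time ✓ (not excluded); service 100 weeks ≥ 1 year (≈365 days) ✓ → eligible.
Phone Allowance — status full-time ✗ (requires part-time, seasonal, or temporary) → not eligible.
Education Assistance — status full-time ✓; site Spokane ✗ (not Reno or Omaha) → not eligible.
Volunteer Time Off — status full-time ✓; service 100 weeks < 2 years (≈730 days) ✗ → not eligible.
Legal Services Plan — status full-time ✗ (requires seasonal) → not eligible.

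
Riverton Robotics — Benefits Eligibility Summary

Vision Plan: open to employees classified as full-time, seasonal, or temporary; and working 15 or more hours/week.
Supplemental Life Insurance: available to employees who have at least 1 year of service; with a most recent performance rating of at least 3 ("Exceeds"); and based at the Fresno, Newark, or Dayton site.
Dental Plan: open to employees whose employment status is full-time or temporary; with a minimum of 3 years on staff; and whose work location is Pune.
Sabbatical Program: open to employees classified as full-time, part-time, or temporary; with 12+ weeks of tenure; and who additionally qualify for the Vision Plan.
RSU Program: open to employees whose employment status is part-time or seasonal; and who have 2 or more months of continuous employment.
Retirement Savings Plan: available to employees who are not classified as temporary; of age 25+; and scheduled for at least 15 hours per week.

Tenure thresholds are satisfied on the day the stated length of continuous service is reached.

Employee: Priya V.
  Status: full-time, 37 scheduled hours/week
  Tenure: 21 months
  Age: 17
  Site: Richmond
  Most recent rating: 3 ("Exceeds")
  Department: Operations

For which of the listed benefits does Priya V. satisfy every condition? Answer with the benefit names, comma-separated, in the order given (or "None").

Vision Plan, Sabbatical Program

Vision Plan — status full-time ✓; 37 hrs/wk ≥ 15 ✓ → eligible.
Supplemental Life Insurance — service 21 months ≥ 1 year (≈365 days) ✓; rating 3 ≥ 3 ✓; site Richmond ✗ (not Fresno, Newark, or Dayton) → not eligible.
Dental Plan — status full-time ✓; service 21 months < 3 years (≈1095 days) ✗ → not eligible.
Sabbatical Program — status full-time ✓; service 21 months ≥ 12 weeks (≈84 days) ✓; eligible for Vision Plan ✓ → eligible.
RSU Program — status full-time ✗ (requires part-time or seasonal) → not eligible.
Retirement Savings Plan — status full-time ✓ (not excluded); age 17 < 25 ✗ → not eligible.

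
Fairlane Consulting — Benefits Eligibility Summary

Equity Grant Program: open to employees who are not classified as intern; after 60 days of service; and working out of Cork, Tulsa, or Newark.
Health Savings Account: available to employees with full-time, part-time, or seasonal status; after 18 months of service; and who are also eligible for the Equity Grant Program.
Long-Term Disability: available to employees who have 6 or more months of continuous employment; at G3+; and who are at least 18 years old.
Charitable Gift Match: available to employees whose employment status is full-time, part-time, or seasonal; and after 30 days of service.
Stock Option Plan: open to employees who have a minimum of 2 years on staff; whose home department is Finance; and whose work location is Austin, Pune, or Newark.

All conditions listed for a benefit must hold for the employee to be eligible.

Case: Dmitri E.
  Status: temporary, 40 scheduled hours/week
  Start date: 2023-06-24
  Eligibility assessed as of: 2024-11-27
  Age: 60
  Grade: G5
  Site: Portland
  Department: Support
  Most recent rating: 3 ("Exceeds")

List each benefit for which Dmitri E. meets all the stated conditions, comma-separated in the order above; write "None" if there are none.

Long-Term Disability

Service from 2023-06-24 to 2024-11-27: 522 days.
Equity Grant Program — status temporary ✓ (not excluded); service 522 days ≥ 60 days ✓; site Portland ✗ (not Cork, Tulsa, or Newark) → not eligible.
Health Savings Account — status temporary ✗ (requires full-time, part-time, or seasonal) → not eligible.
Long-Term Disability — service 522 days ≥ 6 months (≈180 days) ✓; grade G5 ≥ G3 ✓; age 60 ≥ 18 ✓ → eligible.
Charitable Gift Match — status temporary ✗ (requires full-time, part-time, or seasonal) → not eligible.
Stock Option Plan — service 522 days < 2 years (≈730 days) ✗ → not eligible.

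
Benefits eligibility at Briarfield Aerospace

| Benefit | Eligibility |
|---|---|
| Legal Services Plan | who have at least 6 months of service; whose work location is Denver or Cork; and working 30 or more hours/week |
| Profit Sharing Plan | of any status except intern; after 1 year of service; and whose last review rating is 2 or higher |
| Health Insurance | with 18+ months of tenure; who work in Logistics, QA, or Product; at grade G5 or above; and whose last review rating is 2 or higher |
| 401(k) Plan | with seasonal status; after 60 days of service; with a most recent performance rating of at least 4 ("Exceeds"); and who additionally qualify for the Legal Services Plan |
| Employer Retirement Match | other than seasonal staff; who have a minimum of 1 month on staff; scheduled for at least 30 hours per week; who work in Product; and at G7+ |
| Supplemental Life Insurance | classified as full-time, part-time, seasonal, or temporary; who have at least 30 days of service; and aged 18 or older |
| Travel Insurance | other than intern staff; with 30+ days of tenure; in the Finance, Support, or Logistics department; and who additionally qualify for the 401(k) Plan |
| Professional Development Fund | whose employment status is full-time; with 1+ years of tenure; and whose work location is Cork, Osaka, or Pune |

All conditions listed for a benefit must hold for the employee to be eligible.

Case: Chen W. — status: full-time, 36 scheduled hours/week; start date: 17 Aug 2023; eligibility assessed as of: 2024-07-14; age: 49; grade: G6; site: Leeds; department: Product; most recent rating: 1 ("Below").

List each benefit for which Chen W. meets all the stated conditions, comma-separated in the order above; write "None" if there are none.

Service from 17 Aug 2023 to 2024-07-14: 332 days.
Legal Services Plan — service 332 days ≥ 6 months (≈180 days) ✓; site Leeds ✗ (not Denver or Cork) → not eligible.
Profit Sharing Plan — status full-time ✓ (not excluded); service 332 days < 1 year (≈365 days) ✗ → not eligible.
Health Insurance — service 332 days < 18 months (≈540 days) ✗ → not eligible.
401(k) Plan — status full-time ✗ (requires seasonal) → not eligible.
Employer Retirement Match — status full-time ✓ (not excluded); service 332 days ≥ 1 month (≈30 days) ✓; 36 hrs/wk ≥ 30 ✓; dept Product ✓; grade G6 < G7 ✗ → not eligible.
Supplemental Life Insurance — status full-time ✓; service 332 days ≥ 30 days ✓; age 49 ≥ 18 ✓ → eligible.
Travel Insurance — status full-time ✓ (not excluded); service 332 days ≥ 30 days ✓; dept Product ✗ → not eligible.
Professional Development Fund — status full-time ✓; service 332 days < 1 year (≈365 days) ✗ → not eligible.

Supplemental Life Insurance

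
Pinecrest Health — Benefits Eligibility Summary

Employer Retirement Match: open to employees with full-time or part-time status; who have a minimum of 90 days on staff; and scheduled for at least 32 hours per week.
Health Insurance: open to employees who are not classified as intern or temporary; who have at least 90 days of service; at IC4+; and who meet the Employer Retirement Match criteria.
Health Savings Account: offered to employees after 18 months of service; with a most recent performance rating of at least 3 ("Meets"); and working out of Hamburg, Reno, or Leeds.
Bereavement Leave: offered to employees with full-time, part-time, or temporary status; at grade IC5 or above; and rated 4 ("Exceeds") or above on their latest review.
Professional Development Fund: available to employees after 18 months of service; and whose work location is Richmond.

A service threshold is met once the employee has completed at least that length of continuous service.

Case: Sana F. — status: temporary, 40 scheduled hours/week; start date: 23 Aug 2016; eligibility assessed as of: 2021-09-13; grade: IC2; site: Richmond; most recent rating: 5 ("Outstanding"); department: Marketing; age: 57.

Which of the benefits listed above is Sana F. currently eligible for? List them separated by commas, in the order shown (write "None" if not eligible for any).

Professional Development Fund

Service from 23 Aug 2016 to 2021-09-13: 1847 days.
Employer Retirement Match — status temporary ✗ (requires full-time or part-time) → not eligible.
Health Insurance — status temporary ✗ (excluded) → not eligible.
Health Savings Account — service 1847 days ≥ 18 months (≈540 days) ✓; rating 5 ≥ 3 ✓; site Richmond ✗ (not Hamburg, Reno, or Leeds) → not eligible.
Bereavement Leave — status temporary ✓; grade IC2 < IC5 ✗ → not eligible.
Professional Development Fund — service 1847 days ≥ 18 months (≈540 days) ✓; site Richmond ✓ → eligible.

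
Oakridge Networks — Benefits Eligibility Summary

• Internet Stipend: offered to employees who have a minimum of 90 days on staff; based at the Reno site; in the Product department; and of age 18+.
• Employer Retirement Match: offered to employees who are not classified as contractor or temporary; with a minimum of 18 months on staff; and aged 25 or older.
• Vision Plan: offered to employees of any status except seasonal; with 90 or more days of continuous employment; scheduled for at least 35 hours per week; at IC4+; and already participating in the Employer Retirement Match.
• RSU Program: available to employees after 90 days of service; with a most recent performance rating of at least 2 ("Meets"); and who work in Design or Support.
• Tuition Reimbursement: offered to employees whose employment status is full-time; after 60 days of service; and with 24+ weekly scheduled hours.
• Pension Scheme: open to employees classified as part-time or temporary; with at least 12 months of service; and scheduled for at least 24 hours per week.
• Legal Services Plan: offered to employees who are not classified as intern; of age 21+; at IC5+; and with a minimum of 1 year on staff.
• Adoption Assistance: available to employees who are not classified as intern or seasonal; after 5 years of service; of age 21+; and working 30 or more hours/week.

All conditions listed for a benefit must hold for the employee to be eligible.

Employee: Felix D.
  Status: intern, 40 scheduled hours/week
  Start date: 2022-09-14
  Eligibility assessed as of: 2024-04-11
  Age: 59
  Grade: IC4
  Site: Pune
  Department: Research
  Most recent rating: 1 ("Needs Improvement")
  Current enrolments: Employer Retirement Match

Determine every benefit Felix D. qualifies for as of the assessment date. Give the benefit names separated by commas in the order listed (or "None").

Employer Retirement Match, Vision Plan

Service from 2022-09-14 to 2024-04-11: 575 days.
Internet Stipend — service 575 days ≥ 90 days ✓; site Pune ✗ (not Reno) → not eligible.
Employer Retirement Match — status intern ✓ (not excluded); service 575 days ≥ 18 months (≈540 days) ✓; age 59 ≥ 25 ✓ → eligible.
Vision Plan — status intern ✓ (not excluded); service 575 days ≥ 90 days ✓; 40 hrs/wk ≥ 35 ✓; grade IC4 ≥ IC4 ✓; enrolled in Employer Retirement Match ✓ → eligible.
RSU Program — service 575 days ≥ 90 days ✓; rating 1 < 2 ✗ → not eligible.
Tuition Reimbursement — status intern ✗ (requires full-time) → not eligible.
Pension Scheme — status intern ✗ (requires part-time or temporary) → not eligible.
Legal Services Plan — status intern ✗ (excluded) → not eligible.
Adoption Assistance — status intern ✗ (excluded) → not eligible.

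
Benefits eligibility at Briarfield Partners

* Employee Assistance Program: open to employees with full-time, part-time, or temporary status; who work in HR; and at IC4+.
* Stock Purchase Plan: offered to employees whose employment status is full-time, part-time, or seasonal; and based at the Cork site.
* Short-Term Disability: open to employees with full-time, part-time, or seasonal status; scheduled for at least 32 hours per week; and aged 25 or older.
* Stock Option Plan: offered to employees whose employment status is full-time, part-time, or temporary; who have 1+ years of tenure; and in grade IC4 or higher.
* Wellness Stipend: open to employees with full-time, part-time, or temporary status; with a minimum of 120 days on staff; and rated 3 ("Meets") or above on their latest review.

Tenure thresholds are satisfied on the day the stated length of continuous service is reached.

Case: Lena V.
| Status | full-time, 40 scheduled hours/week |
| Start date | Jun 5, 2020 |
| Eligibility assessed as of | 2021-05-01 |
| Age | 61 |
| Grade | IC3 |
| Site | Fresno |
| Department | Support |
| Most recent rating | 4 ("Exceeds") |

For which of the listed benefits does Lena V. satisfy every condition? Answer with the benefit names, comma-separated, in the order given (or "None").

Short-Term Disability, Wellness Stipend

Service from Jun 5, 2020 to 2021-05-01: 330 days.
Employee Assistance Program — status full-time ✓; dept Support ✗ → not eligible.
Stock Purchase Plan — status full-time ✓; site Fresno ✗ (not Cork) → not eligible.
Short-Term Disability — status full-time ✓; 40 hrs/wk ≥ 32 ✓; age 61 ≥ 25 ✓ → eligible.
Stock Option Plan — status full-time ✓; service 330 days < 1 year (≈365 days) ✗ → not eligible.
Wellness Stipend — status full-time ✓; service 330 days ≥ 120 days ✓; rating 4 ≥ 3 ✓ → eligible.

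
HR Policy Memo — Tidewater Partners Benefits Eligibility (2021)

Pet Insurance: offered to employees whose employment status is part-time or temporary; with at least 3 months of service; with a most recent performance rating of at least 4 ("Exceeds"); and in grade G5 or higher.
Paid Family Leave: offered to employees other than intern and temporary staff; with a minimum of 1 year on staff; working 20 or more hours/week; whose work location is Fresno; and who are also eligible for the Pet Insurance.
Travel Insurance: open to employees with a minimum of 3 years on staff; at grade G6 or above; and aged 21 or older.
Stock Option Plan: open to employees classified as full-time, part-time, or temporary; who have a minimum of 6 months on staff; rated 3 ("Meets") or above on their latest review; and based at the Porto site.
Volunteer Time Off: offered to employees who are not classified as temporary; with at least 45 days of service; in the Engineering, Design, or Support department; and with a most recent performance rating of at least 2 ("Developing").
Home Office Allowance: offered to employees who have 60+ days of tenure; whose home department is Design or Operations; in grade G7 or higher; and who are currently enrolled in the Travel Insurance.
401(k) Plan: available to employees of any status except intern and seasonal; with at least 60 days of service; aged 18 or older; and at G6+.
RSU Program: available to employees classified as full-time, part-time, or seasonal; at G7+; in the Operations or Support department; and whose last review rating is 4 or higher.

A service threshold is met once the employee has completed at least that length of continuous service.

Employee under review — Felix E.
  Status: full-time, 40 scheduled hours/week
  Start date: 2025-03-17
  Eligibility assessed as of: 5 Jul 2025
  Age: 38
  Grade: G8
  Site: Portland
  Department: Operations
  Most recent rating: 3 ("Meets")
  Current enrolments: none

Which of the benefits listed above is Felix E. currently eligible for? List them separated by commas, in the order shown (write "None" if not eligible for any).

Service from 2025-03-17 to 5 Jul 2025: 110 days.
Pet Insurance — status full-time ✗ (requires part-time or temporary) → not eligible.
Paid Family Leave — status full-time ✓ (not excluded); service 110 days < 1 year (≈365 days) ✗ → not eligible.
Travel Insurance — service 110 days < 3 years (≈1095 days) ✗ → not eligible.
Stock Option Plan — status full-time ✓; service 110 days < 6 months (≈180 days) ✗ → not eligible.
Volunteer Time Off — status full-time ✓ (not excluded); service 110 days ≥ 45 days ✓; dept Operations ✗ → not eligible.
Home Office Allowance — service 110 days ≥ 60 days ✓; dept Operations ✓; grade G8 ≥ G7 ✓; not enrolled in Travel Insurance ✗ → not eligible.
401(k) Plan — status full-time ✓ (not excluded); service 110 days ≥ 60 days ✓; age 38 ≥ 18 ✓; grade G8 ≥ G6 ✓ → eligible.
RSU Program — status full-time ✓; grade G8 ≥ G7 ✓; dept Operations ✓; rating 3 < 4 ✗ → not eligible.

401(k) Plan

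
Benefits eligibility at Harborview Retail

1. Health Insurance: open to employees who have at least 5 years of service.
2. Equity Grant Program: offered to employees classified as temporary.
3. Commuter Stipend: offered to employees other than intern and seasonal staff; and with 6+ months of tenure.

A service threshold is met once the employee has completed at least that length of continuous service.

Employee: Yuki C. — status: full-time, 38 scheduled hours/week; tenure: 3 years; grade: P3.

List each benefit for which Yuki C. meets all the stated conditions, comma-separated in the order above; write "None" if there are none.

Health Insurance — service 3 years < 5 years ✗ → not eligible.
Equity Grant Program — status full-time ✗ (requires temporary) → not eligible.
Commuter Stipend — status full-time ✓ (not excluded); service 3 years ≥ 6 months (≈180 days) ✓ → eligible.

Commuter Stipend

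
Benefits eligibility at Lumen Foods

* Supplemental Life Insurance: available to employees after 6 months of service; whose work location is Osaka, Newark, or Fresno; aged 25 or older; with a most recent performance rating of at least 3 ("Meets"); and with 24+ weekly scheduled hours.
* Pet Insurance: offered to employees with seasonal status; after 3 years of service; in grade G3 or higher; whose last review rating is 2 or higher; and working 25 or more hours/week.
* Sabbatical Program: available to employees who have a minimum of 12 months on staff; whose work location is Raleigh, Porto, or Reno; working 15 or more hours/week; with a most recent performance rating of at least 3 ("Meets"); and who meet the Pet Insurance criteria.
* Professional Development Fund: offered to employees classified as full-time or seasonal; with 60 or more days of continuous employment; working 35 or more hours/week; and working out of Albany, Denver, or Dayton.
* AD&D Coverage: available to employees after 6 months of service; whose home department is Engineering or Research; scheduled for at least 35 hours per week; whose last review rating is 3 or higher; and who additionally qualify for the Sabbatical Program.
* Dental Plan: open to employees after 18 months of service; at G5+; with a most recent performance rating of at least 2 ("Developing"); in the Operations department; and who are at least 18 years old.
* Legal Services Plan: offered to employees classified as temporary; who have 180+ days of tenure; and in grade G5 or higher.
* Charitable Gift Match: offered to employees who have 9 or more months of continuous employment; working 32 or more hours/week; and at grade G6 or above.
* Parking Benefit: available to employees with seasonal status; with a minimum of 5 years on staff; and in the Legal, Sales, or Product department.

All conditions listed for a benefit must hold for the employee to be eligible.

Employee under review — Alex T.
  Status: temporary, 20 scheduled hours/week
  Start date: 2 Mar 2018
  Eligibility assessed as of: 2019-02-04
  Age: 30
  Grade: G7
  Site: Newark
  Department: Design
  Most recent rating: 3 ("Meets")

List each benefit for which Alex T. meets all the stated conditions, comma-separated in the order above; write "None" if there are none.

Service from 2 Mar 2018 to 2019-02-04: 339 days.
Supplemental Life Insurance — service 339 days ≥ 6 months (≈180 days) ✓; site Newark ✓; age 30 ≥ 25 ✓; rating 3 ≥ 3 ✓; 20 hrs/wk < 24 ✗ → not eligible.
Pet Insurance — status temporary ✗ (requires seasonal) → not eligible.
Sabbatical Program — service 339 days < 12 months (≈360 days) ✗ → not eligible.
Professional Development Fund — status temporary ✗ (requires full-time or seasonal) → not eligible.
AD&D Coverage — service 339 days ≥ 6 months (≈180 days) ✓; dept Design ✗ → not eligible.
Dental Plan — service 339 days < 18 months (≈540 days) ✗ → not eligible.
Legal Services Plan — status temporary ✓; service 339 days ≥ 180 days ✓; grade G7 ≥ G5 ✓ → eligible.
Charitable Gift Match — service 339 days ≥ 9 months (≈270 days) ✓; 20 hrs/wk < 32 ✗ → not eligible.
Parking Benefit — status temporary ✗ (requires seasonal) → not eligible.

Legal Services Plan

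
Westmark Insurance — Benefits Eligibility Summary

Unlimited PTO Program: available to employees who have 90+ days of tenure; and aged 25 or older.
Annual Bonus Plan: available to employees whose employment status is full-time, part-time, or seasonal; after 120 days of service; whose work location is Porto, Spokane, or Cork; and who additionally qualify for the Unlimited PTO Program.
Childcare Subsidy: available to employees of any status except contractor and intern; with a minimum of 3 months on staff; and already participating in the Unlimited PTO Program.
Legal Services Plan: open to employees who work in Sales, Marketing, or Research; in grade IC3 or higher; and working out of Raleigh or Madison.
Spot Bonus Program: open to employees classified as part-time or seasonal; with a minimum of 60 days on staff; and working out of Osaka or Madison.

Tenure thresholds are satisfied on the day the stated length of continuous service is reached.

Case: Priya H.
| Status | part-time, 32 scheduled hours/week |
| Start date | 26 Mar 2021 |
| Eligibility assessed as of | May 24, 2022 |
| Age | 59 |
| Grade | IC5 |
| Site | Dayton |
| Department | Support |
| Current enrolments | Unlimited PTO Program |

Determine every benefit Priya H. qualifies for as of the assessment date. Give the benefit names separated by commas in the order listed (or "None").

Service from 26 Mar 2021 to May 24, 2022: 424 days.
Unlimited PTO Program — service 424 days ≥ 90 days ✓; age 59 ≥ 25 ✓ → eligible.
Annual Bonus Plan — status part-time ✓; service 424 days ≥ 120 days ✓; site Dayton ✗ (not Porto, Spokane, or Cork) → not eligible.
Childcare Subsidy — status part-time ✓ (not excluded); service 424 days ≥ 3 months (≈90 days) ✓; enrolled in Unlimited PTO Program ✓ → eligible.
Legal Services Plan — dept Support ✗ → not eligible.
Spot Bonus Program — status part-time ✓; service 424 days ≥ 60 days ✓; site Dayton ✗ (not Osaka or Madison) → not eligible.

Unlimited PTO Program, Childcare Subsidy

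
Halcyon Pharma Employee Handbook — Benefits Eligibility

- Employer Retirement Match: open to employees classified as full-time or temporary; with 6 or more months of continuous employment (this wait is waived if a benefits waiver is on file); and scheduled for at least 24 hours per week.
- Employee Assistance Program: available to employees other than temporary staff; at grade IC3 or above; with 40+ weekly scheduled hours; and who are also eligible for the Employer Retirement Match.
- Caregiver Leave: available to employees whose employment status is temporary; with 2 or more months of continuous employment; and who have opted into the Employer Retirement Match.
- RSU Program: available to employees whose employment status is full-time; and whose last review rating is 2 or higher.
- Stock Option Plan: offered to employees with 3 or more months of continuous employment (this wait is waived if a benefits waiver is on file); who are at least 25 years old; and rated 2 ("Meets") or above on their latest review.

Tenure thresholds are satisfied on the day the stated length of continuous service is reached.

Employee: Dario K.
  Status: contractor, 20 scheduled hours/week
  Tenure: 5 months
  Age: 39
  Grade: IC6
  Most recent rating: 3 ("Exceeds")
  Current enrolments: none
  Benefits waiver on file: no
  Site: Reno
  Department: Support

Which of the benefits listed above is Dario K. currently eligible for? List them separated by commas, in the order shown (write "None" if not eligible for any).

Stock Option Plan

Employer Retirement Match — status contractor ✗ (requires full-time or temporary) → not eligible.
Employee Assistance Program — status contractor ✓ (not excluded); grade IC6 ≥ IC3 ✓; 20 hrs/wk < 40 ✗ → not eligible.
Caregiver Leave — status contractor ✗ (requires temporary) → not eligible.
RSU Program — status contractor ✗ (requires full-time) → not eligible.
Stock Option Plan — no waiver, service 5 months ≥ 3 months ✓; age 39 ≥ 25 ✓; rating 3 ≥ 2 ✓ → eligible.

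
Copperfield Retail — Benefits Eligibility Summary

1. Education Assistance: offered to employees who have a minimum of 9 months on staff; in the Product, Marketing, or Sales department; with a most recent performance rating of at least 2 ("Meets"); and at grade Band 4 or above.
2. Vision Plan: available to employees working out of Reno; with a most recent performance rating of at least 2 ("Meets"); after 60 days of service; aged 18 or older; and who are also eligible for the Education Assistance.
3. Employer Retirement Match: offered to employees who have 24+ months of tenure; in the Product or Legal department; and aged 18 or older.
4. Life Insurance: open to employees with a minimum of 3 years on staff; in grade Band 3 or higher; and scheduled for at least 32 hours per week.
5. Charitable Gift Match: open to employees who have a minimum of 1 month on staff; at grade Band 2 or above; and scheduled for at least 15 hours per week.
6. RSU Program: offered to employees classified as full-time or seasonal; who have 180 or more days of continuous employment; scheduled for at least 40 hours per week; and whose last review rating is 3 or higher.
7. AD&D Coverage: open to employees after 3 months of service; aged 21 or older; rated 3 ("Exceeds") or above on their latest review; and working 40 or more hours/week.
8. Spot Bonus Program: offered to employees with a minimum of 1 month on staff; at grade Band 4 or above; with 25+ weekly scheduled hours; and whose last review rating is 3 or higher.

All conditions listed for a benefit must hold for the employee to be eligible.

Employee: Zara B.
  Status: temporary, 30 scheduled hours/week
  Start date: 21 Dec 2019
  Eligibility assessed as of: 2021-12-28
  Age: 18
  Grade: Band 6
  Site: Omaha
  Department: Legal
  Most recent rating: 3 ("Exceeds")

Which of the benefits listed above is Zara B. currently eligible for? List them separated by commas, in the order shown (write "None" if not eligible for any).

Service from 21 Dec 2019 to 2021-12-28: 738 days.
Education Assistance — service 738 days ≥ 9 months (≈270 days) ✓; dept Legal ✗ → not eligible.
Vision Plan — site Omaha ✗ (not Reno) → not eligible.
Employer Retirement Match — service 738 days ≥ 24 months (≈720 days) ✓; dept Legal ✓; age 18 ≥ 18 ✓ → eligible.
Life Insurance — service 738 days < 3 years (≈1095 days) ✗ → not eligible.
Charitable Gift Match — service 738 days ≥ 1 month (≈30 days) ✓; grade Band 6 ≥ Band 2 ✓; 30 hrs/wk ≥ 15 ✓ → eligible.
RSU Program — status temporary ✗ (requires full-time or seasonal) → not eligible.
AD&D Coverage — service 738 days ≥ 3 months (≈90 days) ✓; age 18 < 21 ✗ → not eligible.
Spot Bonus Program — service 738 days ≥ 1 month (≈30 days) ✓; grade Band 6 ≥ Band 4 ✓; 30 hrs/wk ≥ 25 ✓; rating 3 ≥ 3 ✓ → eligible.

Employer Retirement Match, Charitable Gift Match, Spot Bonus Program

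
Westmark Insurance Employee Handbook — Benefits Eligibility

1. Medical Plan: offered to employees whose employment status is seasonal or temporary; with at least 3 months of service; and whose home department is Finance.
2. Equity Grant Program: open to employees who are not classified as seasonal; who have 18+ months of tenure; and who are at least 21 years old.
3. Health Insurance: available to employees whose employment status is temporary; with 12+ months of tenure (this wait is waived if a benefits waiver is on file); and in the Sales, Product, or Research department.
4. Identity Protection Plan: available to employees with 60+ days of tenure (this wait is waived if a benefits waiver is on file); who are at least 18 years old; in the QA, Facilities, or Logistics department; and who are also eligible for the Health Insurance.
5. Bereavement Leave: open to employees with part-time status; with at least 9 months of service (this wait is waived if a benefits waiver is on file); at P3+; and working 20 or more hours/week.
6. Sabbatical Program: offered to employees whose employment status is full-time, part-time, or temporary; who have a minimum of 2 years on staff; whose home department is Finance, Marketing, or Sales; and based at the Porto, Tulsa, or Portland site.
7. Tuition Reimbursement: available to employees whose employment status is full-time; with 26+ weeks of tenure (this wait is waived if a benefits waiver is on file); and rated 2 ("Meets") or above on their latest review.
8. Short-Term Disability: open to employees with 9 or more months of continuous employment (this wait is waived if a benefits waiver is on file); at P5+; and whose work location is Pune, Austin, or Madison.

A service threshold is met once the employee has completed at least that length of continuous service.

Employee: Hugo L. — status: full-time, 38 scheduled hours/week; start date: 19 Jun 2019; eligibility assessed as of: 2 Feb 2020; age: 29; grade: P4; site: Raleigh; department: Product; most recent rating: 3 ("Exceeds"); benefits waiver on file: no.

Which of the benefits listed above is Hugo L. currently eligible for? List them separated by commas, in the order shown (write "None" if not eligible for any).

Tuition Reimbursement

Service from 19 Jun 2019 to 2 Feb 2020: 228 days.
Medical Plan — status full-time ✗ (requires seasonal or temporary) → not eligible.
Equity Grant Program — status full-time ✓ (not excluded); service 228 days < 18 months (≈540 days) ✗ → not eligible.
Health Insurance — status full-time ✗ (requires temporary) → not eligible.
Identity Protection Plan — no waiver, service 228 days ≥ 60 days ✓; age 29 ≥ 18 ✓; dept Product ✗ → not eligible.
Bereavement Leave — status full-time ✗ (requires part-time) → not eligible.
Sabbatical Program — status full-time ✓; service 228 days < 2 years (≈730 days) ✗ → not eligible.
Tuition Reimbursement — status full-time ✓; no waiver, service 228 days ≥ 26 weeks (≈182 days) ✓; rating 3 ≥ 2 ✓ → eligible.
Short-Term Disability — no waiver, service 228 days < 9 months (≈270 days) ✗ → not eligible.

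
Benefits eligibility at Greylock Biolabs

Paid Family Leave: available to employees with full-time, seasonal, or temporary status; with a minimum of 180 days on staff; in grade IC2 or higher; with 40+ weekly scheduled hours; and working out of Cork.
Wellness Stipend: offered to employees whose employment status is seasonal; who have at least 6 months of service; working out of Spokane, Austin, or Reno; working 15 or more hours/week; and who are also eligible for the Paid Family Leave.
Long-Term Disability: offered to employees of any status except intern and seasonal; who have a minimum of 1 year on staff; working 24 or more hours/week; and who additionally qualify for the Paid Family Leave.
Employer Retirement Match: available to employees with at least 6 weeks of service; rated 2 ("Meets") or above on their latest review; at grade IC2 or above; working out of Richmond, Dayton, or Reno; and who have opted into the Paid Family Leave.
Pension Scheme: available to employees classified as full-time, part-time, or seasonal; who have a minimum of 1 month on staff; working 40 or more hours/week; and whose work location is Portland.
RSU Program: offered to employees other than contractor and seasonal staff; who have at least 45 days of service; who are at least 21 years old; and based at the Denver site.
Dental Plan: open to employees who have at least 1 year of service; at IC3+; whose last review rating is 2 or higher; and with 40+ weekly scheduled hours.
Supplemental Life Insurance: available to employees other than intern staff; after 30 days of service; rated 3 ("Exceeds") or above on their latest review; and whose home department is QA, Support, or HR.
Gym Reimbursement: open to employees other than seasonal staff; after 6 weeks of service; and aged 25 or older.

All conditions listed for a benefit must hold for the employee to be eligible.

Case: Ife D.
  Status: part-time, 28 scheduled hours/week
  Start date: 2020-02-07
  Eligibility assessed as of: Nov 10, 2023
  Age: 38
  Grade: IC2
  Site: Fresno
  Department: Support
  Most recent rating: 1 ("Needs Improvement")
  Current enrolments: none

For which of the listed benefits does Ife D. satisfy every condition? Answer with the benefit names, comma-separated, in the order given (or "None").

Gym Reimbursement

Service from 2020-02-07 to Nov 10, 2023: 1372 days.
Paid Family Leave — status part-time ✗ (requires full-time, seasonal, or temporary) → not eligible.
Wellness Stipend — status part-time ✗ (requires seasonal) → not eligible.
Long-Term Disability — status part-time ✓ (not excluded); service 1372 days ≥ 1 year (≈365 days) ✓; 28 hrs/wk ≥ 24 ✓; not eligible for Paid Family Leave ✗ → not eligible.
Employer Retirement Match — service 1372 days ≥ 6 weeks (≈42 days) ✓; rating 1 < 2 ✗ → not eligible.
Pension Scheme — status part-time ✓; service 1372 days ≥ 1 month (≈30 days) ✓; 28 hrs/wk < 40 ✗ → not eligible.
RSU Program — status part-time ✓ (not excluded); service 1372 days ≥ 45 days ✓; age 38 ≥ 21 ✓; site Fresno ✗ (not Denver) → not eligible.
Dental Plan — service 1372 days ≥ 1 year (≈365 days) ✓; grade IC2 < IC3 ✗ → not eligible.
Supplemental Life Insurance — status part-time ✓ (not excluded); service 1372 days ≥ 30 days ✓; rating 1 < 3 ✗ → not eligible.
Gym Reimbursement — status part-time ✓ (not excluded); service 1372 days ≥ 6 weeks (≈42 days) ✓; age 38 ≥ 25 ✓ → eligible.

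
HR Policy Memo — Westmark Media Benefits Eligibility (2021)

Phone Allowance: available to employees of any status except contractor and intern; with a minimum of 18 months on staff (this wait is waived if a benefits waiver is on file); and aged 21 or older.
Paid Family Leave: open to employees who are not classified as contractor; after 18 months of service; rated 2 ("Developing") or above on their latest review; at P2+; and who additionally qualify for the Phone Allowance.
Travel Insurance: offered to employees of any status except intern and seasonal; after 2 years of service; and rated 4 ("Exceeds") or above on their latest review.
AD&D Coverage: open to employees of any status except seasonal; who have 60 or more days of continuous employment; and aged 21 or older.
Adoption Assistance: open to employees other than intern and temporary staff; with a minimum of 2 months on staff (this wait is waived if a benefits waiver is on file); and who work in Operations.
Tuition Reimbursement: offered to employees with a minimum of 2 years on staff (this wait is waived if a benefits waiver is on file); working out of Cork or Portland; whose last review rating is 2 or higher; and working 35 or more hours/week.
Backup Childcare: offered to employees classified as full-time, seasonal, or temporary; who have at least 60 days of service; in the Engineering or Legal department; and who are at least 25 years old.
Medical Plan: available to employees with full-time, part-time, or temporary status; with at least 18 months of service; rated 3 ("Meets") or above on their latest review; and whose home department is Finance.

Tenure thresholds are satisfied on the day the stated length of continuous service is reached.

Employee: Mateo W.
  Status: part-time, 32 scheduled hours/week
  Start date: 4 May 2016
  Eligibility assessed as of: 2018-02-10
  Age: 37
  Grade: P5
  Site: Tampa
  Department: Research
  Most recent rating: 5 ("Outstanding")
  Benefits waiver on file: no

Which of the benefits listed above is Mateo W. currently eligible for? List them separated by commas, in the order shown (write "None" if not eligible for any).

Phone Allowance, Paid Family Leave, AD&D Coverage

Service from 4 May 2016 to 2018-02-10: 647 days.
Phone Allowance — status part-time ✓ (not excluded); no waiver, service 647 days ≥ 18 months (≈540 days) ✓; age 37 ≥ 21 ✓ → eligible.
Paid Family Leave — status part-time ✓ (not excluded); service 647 days ≥ 18 months (≈540 days) ✓; rating 5 ≥ 2 ✓; grade P5 ≥ P2 ✓; eligible for Phone Allowance ✓ → eligible.
Travel Insurance — status part-time ✓ (not excluded); service 647 days < 2 years (≈730 days) ✗ → not eligible.
AD&D Coverage — status part-time ✓ (not excluded); service 647 days ≥ 60 days ✓; age 37 ≥ 21 ✓ → eligible.
Adoption Assistance — status part-time ✓ (not excluded); no waiver, service 647 days ≥ 2 months (≈60 days) ✓; dept Research ✗ → not eligible.
Tuition Reimbursement — no waiver, service 647 days < 2 years (≈730 days) ✗ → not eligible.
Backup Childcare — status part-time ✗ (requires full-time, seasonal, or temporary) → not eligible.
Medical Plan — status part-time ✓; service 647 days ≥ 18 months (≈540 days) ✓; rating 5 ≥ 3 ✓; dept Research ✗ → not eligible.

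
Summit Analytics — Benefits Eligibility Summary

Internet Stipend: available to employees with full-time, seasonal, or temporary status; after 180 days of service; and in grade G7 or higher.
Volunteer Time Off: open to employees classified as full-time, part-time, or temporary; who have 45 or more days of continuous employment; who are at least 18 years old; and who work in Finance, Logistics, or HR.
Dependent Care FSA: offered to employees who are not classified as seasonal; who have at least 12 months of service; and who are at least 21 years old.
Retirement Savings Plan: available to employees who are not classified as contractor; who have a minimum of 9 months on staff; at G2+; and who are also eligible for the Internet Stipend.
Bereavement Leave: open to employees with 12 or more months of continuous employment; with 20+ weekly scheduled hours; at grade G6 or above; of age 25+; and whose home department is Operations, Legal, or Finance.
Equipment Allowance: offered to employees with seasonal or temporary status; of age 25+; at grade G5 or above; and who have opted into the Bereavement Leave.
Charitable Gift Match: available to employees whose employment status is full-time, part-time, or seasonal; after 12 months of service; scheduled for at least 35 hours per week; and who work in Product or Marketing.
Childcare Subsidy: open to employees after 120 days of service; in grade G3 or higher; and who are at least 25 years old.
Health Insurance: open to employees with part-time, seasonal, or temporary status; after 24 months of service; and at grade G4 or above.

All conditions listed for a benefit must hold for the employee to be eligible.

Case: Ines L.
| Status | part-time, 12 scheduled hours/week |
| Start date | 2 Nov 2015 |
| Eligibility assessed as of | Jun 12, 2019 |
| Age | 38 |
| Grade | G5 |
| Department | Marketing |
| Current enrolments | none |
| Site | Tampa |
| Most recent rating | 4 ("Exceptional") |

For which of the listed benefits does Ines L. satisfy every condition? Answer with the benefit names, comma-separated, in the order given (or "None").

Dependent Care FSA, Childcare Subsidy, Health Insurance

Service from 2 Nov 2015 to Jun 12, 2019: 1318 days.
Internet Stipend — status part-time ✗ (requires full-time, seasonal, or temporary) → not eligible.
Volunteer Time Off — status part-time ✓; service 1318 days ≥ 45 days ✓; age 38 ≥ 18 ✓; dept Marketing ✗ → not eligible.
Dependent Care FSA — status part-time ✓ (not excluded); service 1318 days ≥ 12 months (≈360 days) ✓; age 38 ≥ 21 ✓ → eligible.
Retirement Savings Plan — status part-time ✓ (not excluded); service 1318 days ≥ 9 months (≈270 days) ✓; grade G5 ≥ G2 ✓; not eligible for Internet Stipend ✗ → not eligible.
Bereavement Leave — service 1318 days ≥ 12 months (≈360 days) ✓; 12 hrs/wk < 20 ✗ → not eligible.
Equipment Allowance — status part-time ✗ (requires seasonal or temporary) → not eligible.
Charitable Gift Match — status part-time ✓; service 1318 days ≥ 12 months (≈360 days) ✓; 12 hrs/wk < 35 ✗ → not eligible.
Childcare Subsidy — service 1318 days ≥ 120 days ✓; grade G5 ≥ G3 ✓; age 38 ≥ 25 ✓ → eligible.
Health Insurance — status part-time ✓; service 1318 days ≥ 24 months (≈720 days) ✓; grade G5 ≥ G4 ✓ → eligible.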